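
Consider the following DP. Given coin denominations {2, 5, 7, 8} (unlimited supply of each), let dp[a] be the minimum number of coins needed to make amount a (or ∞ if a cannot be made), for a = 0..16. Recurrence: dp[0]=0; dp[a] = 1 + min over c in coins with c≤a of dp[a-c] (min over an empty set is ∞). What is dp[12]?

2

 a  0  1  2  3  4  5  6  7  8  9 10 11 12 13 14 15 16
dp  0  -  1  -  2  1  3  1  1  2  2  3  2  2  2  2  2
(- denotes ∞ / unreachable)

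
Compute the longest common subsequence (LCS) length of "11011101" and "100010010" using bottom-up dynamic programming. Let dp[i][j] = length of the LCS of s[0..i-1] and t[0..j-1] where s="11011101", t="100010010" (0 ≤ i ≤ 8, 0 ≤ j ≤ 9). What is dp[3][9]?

   ''  1  0  0  0  1  0  0  1  0
''  0  0  0  0  0  0  0  0  0  0
 1  0  1  1  1  1  1  1  1  1  1
 1  0  1  1  1  1  2  2  2  2  2
 0  0  1  2  2  2  2  3  3  3  3
 1  0  1  2  2  2  3  3  3  4  4
 1  0  1  2  2  2  3  3  3  4  4
 1  0  1  2  2  2  3  3  3  4  4
 0  0  1  2  3  3  3  4  4  4  5
 1  0  1  2  3  3  4  4  4  5  5

3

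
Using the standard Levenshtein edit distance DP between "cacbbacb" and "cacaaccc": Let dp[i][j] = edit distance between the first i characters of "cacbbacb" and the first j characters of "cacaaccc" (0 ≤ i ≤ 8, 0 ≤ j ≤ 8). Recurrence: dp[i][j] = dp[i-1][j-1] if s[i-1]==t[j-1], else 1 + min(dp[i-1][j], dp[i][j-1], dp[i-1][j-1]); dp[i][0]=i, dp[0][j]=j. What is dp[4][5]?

   ''  c  a  c  a  a  c  c  c
''  0  1  2  3  4  5  6  7  8
 c  1  0  1  2  3  4  5  6  7
 a  2  1  0  1  2  3  4  5  6
 c  3  2  1  0  1  2  3  4  5
 b  4  3  2  1  1  2  3  4  5
 b  5  4  3  2  2  2  3  4  5
 a  6  5  4  3  2  2  3  4  5
 c  7  6  5  4  3  3  2  3  4
 b  8  7  6  5  4  4  3  3  4

2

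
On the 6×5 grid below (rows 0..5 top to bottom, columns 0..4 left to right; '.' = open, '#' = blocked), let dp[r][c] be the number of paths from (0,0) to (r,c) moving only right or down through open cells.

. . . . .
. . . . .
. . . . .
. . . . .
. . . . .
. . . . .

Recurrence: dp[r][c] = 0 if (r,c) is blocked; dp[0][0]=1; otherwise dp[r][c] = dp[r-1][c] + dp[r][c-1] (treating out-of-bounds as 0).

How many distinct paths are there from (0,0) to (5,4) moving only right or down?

r\c   0   1   2   3   4
  0   1   1   1   1   1
  1   1   2   3   4   5
  2   1   3   6  10  15
  3   1   4  10  20  35
  4   1   5  15  35  70
  5   1   6  21  56 126

126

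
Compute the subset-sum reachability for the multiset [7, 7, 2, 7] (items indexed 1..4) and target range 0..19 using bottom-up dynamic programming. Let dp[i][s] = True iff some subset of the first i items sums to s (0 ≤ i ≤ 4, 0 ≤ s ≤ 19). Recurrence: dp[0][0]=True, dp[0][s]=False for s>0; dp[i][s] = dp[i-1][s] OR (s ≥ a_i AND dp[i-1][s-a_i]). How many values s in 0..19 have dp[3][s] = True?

6

i\s   0   1   2   3   4   5   6   7   8   9  10  11  12  13  14  15  16  17  18  19
  0   T   F   F   F   F   F   F   F   F   F   F   F   F   F   F   F   F   F   F   F
  1   T   F   F   F   F   F   F   T   F   F   F   F   F   F   F   F   F   F   F   F
  2   T   F   F   F   F   F   F   T   F   F   F   F   F   F   T   F   F   F   F   F
  3   T   F   T   F   F   F   F   T   F   T   F   F   F   F   T   F   T   F   F   F
  4   T   F   T   F   F   F   F   T   F   T   F   F   F   F   T   F   T   F   F   F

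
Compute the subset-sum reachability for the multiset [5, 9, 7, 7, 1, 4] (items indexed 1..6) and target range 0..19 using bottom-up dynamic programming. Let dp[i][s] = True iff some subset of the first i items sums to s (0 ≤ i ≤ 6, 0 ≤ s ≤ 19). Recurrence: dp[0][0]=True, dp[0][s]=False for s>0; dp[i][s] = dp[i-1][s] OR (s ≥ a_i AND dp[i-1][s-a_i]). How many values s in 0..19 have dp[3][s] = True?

7

i\s   0   1   2   3   4   5   6   7   8   9  10  11  12  13  14  15  16  17  18  19
  0   T   F   F   F   F   F   F   F   F   F   F   F   F   F   F   F   F   F   F   F
  1   T   F   F   F   F   T   F   F   F   F   F   F   F   F   F   F   F   F   F   F
  2   T   F   F   F   F   T   F   F   F   T   F   F   F   F   T   F   F   F   F   F
  3   T   F   F   F   F   T   F   T   F   T   F   F   T   F   T   F   T   F   F   F
  4   T   F   F   F   F   T   F   T   F   T   F   F   T   F   T   F   T   F   F   T
  5   T   T   F   F   F   T   T   T   T   T   T   F   T   T   T   T   T   T   F   T
  6   T   T   F   F   T   T   T   T   T   T   T   T   T   T   T   T   T   T   T   T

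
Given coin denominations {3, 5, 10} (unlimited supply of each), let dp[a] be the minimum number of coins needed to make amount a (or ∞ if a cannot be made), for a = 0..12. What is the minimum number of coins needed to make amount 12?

4

 a  0  1  2  3  4  5  6  7  8  9 10 11 12
dp  0  -  -  1  -  1  2  -  2  3  1  3  4
(- denotes ∞ / unreachable)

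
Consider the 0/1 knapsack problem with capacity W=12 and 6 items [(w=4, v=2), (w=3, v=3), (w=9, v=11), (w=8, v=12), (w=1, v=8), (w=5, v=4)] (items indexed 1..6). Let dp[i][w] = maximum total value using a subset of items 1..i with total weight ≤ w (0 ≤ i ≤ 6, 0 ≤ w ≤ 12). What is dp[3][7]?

i\w   0   1   2   3   4   5   6   7   8   9  10  11  12
  0   0   0   0   0   0   0   0   0   0   0   0   0   0
  1   0   0   0   0   2   2   2   2   2   2   2   2   2
  2   0   0   0   3   3   3   3   5   5   5   5   5   5
  3   0   0   0   3   3   3   3   5   5  11  11  11  14
  4   0   0   0   3   3   3   3   5  12  12  12  15  15
  5   0   8   8   8  11  11  11  11  13  20  20  20  23
  6   0   8   8   8  11  11  12  12  13  20  20  20  23

5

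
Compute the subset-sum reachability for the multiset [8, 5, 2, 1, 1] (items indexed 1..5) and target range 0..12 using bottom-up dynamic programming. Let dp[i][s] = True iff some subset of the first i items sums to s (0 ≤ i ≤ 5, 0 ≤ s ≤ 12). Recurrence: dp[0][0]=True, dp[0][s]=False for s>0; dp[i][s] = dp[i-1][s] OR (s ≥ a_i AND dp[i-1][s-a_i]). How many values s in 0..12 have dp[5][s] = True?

i\s   0   1   2   3   4   5   6   7   8   9  10  11  12
  0   T   F   F   F   F   F   F   F   F   F   F   F   F
  1   T   F   F   F   F   F   F   F   T   F   F   F   F
  2   T   F   F   F   F   T   F   F   T   F   F   F   F
  3   T   F   T   F   F   T   F   T   T   F   T   F   F
  4   T   T   T   T   F   T   T   T   T   T   T   T   F
  5   T   T   T   T   T   T   T   T   T   T   T   T   T

13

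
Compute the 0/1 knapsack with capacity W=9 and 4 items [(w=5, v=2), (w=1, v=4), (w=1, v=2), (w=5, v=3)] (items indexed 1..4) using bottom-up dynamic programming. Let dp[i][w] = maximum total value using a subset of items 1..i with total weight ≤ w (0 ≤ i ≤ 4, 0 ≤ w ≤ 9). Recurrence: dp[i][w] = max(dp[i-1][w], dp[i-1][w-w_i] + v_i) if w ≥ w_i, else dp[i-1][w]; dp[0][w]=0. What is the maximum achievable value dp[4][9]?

i\w   0   1   2   3   4   5   6   7   8   9
  0   0   0   0   0   0   0   0   0   0   0
  1   0   0   0   0   0   2   2   2   2   2
  2   0   4   4   4   4   4   6   6   6   6
  3   0   4   6   6   6   6   6   8   8   8
  4   0   4   6   6   6   6   7   9   9   9

9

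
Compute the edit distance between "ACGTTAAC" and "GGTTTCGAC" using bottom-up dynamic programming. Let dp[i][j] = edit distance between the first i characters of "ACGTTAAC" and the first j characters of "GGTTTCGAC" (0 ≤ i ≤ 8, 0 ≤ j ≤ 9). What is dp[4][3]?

   ''  G  G  T  T  T  C  G  A  C
''  0  1  2  3  4  5  6  7  8  9
 A  1  1  2  3  4  5  6  7  7  8
 C  2  2  2  3  4  5  5  6  7  7
 G  3  2  2  3  4  5  6  5  6  7
 T  4  3  3  2  3  4  5  6  6  7
 T  5  4  4  3  2  3  4  5  6  7
 A  6  5  5  4  3  3  4  5  5  6
 A  7  6  6  5  4  4  4  5  5  6
 C  8  7  7  6  5  5  4  5  6  5

2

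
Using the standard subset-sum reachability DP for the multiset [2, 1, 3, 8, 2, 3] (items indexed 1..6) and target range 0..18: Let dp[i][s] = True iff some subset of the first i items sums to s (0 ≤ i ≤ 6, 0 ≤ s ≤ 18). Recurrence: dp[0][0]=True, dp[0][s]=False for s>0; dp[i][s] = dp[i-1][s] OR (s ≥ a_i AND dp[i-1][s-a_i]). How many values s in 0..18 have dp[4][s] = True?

14

i\s   0   1   2   3   4   5   6   7   8   9  10  11  12  13  14  15  16  17  18
  0   T   F   F   F   F   F   F   F   F   F   F   F   F   F   F   F   F   F   F
  1   T   F   T   F   F   F   F   F   F   F   F   F   F   F   F   F   F   F   F
  2   T   T   T   T   F   F   F   F   F   F   F   F   F   F   F   F   F   F   F
  3   T   T   T   T   T   T   T   F   F   F   F   F   F   F   F   F   F   F   F
  4   T   T   T   T   T   T   T   F   T   T   T   T   T   T   T   F   F   F   F
  5   T   T   T   T   T   T   T   T   T   T   T   T   T   T   T   T   T   F   F
  6   T   T   T   T   T   T   T   T   T   T   T   T   T   T   T   T   T   T   T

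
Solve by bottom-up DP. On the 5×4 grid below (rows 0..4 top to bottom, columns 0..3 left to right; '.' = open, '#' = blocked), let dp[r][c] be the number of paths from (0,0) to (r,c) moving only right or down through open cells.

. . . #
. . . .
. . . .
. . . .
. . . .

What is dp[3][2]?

r\c   0   1   2   3
  0   1   1   1   0
  1   1   2   3   3
  2   1   3   6   9
  3   1   4  10  19
  4   1   5  15  34

10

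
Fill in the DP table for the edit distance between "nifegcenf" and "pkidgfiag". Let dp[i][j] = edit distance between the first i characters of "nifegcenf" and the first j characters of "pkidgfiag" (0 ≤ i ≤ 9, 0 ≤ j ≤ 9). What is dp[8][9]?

8

   ''  p  k  i  d  g  f  i  a  g
''  0  1  2  3  4  5  6  7  8  9
 n  1  1  2  3  4  5  6  7  8  9
 i  2  2  2  2  3  4  5  6  7  8
 f  3  3  3  3  3  4  4  5  6  7
 e  4  4  4  4  4  4  5  5  6  7
 g  5  5  5  5  5  4  5  6  6  6
 c  6  6  6  6  6  5  5  6  7  7
 e  7  7  7  7  7  6  6  6  7  8
 n  8  8  8  8  8  7  7  7  7  8
 f  9  9  9  9  9  8  7  8  8  8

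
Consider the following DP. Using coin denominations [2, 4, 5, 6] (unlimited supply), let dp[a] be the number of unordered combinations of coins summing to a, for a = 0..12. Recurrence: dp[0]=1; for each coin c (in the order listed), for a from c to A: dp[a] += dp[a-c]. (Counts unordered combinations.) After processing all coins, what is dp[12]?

after  coin     0     1     2     3     4     5     6     7     8     9    10    11    12
          2     1     0     1     0     1     0     1     0     1     0     1     0     1
          4     1     0     1     0     2     0     2     0     3     0     3     0     4
          5     1     0     1     0     2     1     2     1     3     2     4     2     5
          6     1     0     1     0     2     1     3     1     4     2     6     3     8

8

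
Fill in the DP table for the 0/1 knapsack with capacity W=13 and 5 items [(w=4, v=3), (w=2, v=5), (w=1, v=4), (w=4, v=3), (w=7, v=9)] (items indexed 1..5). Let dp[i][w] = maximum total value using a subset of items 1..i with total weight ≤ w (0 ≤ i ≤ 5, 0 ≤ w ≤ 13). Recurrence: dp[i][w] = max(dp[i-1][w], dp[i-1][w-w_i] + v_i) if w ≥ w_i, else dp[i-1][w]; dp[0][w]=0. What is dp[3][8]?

i\w   0   1   2   3   4   5   6   7   8   9  10  11  12  13
  0   0   0   0   0   0   0   0   0   0   0   0   0   0   0
  1   0   0   0   0   3   3   3   3   3   3   3   3   3   3
  2   0   0   5   5   5   5   8   8   8   8   8   8   8   8
  3   0   4   5   9   9   9   9  12  12  12  12  12  12  12
  4   0   4   5   9   9   9   9  12  12  12  12  15  15  15
  5   0   4   5   9   9   9   9  12  13  14  18  18  18  18

12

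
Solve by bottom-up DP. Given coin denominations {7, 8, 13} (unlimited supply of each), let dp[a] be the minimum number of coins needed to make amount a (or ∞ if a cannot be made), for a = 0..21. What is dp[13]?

 a  0  1  2  3  4  5  6  7  8  9 10 11 12 13 14 15 16 17 18 19 20 21
dp  0  -  -  -  -  -  -  1  1  -  -  -  -  1  2  2  2  -  -  -  2  2
(- denotes ∞ / unreachable)

1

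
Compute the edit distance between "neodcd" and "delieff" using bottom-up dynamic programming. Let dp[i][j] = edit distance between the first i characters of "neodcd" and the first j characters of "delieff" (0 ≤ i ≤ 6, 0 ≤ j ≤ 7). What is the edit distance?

   ''  d  e  l  i  e  f  f
''  0  1  2  3  4  5  6  7
 n  1  1  2  3  4  5  6  7
 e  2  2  1  2  3  4  5  6
 o  3  3  2  2  3  4  5  6
 d  4  3  3  3  3  4  5  6
 c  5  4  4  4  4  4  5  6
 d  6  5  5  5  5  5  5  6

6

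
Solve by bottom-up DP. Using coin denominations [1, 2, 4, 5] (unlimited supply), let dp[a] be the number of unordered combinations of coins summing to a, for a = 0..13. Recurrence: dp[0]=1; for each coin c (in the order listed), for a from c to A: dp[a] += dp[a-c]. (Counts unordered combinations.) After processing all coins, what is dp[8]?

11

after  coin     0     1     2     3     4     5     6     7     8     9    10    11    12    13
          1     1     1     1     1     1     1     1     1     1     1     1     1     1     1
          2     1     1     2     2     3     3     4     4     5     5     6     6     7     7
          4     1     1     2     2     4     4     6     6     9     9    12    12    16    16
          5     1     1     2     2     4     5     7     8    11    13    17    19    24    27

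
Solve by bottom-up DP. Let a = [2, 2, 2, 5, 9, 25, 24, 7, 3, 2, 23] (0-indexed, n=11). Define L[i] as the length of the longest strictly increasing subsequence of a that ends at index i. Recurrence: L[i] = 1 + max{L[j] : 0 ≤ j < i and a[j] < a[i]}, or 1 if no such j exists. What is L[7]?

3

   i    0    1    2    3    4    5    6    7    8    9   10
a[i]    2    2    2    5    9   25   24    7    3    2   23
L[i]    1    1    1    2    3    4    4    3    2    1    4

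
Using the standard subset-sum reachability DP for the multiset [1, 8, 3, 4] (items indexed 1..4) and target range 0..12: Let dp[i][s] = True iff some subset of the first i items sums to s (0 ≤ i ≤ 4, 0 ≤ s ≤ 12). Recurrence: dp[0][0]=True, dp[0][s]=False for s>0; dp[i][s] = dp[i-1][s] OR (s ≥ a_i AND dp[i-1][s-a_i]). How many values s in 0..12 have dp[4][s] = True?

10

i\s   0   1   2   3   4   5   6   7   8   9  10  11  12
  0   T   F   F   F   F   F   F   F   F   F   F   F   F
  1   T   T   F   F   F   F   F   F   F   F   F   F   F
  2   T   T   F   F   F   F   F   F   T   T   F   F   F
  3   T   T   F   T   T   F   F   F   T   T   F   T   T
  4   T   T   F   T   T   T   F   T   T   T   F   T   T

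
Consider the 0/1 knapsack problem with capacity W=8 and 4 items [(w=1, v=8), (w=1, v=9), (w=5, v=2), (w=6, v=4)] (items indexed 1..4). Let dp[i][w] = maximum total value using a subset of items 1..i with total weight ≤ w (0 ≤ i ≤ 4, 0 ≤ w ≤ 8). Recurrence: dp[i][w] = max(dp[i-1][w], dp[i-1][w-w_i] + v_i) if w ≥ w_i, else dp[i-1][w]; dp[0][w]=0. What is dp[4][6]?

17

i\w   0   1   2   3   4   5   6   7   8
  0   0   0   0   0   0   0   0   0   0
  1   0   8   8   8   8   8   8   8   8
  2   0   9  17  17  17  17  17  17  17
  3   0   9  17  17  17  17  17  19  19
  4   0   9  17  17  17  17  17  19  21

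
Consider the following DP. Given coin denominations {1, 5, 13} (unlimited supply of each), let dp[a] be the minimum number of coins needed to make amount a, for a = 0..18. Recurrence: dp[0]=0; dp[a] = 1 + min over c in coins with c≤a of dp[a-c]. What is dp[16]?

 a  0  1  2  3  4  5  6  7  8  9 10 11 12 13 14 15 16 17 18
dp  0  1  2  3  4  1  2  3  4  5  2  3  4  1  2  3  4  5  2

4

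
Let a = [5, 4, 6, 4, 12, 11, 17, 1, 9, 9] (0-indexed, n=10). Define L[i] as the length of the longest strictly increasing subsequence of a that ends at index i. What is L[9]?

3

   i    0    1    2    3    4    5    6    7    8    9
a[i]    5    4    6    4   12   11   17    1    9    9
L[i]    1    1    2    1    3    3    4    1    3    3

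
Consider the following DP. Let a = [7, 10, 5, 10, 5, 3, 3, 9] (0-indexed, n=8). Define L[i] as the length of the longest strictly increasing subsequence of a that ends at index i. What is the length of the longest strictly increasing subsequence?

   i    0    1    2    3    4    5    6    7
a[i]    7   10    5   10    5    3    3    9
L[i]    1    2    1    2    1    1    1    2

2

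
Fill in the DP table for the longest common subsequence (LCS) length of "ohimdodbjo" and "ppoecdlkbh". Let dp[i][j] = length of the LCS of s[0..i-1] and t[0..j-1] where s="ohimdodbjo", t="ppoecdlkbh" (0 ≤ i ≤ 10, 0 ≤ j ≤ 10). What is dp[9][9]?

3

   ''  p  p  o  e  c  d  l  k  b  h
''  0  0  0  0  0  0  0  0  0  0  0
 o  0  0  0  1  1  1  1  1  1  1  1
 h  0  0  0  1  1  1  1  1  1  1  2
 i  0  0  0  1  1  1  1  1  1  1  2
 m  0  0  0  1  1  1  1  1  1  1  2
 d  0  0  0  1  1  1  2  2  2  2  2
 o  0  0  0  1  1  1  2  2  2  2  2
 d  0  0  0  1  1  1  2  2  2  2  2
 b  0  0  0  1  1  1  2  2  2  3  3
 j  0  0  0  1  1  1  2  2  2  3  3
 o  0  0  0  1  1  1  2  2  2  3  3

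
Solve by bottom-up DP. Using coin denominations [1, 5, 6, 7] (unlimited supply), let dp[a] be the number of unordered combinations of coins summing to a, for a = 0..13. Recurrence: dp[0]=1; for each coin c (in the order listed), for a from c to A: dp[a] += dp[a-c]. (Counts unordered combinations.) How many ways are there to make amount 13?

9

after  coin     0     1     2     3     4     5     6     7     8     9    10    11    12    13
          1     1     1     1     1     1     1     1     1     1     1     1     1     1     1
          5     1     1     1     1     1     2     2     2     2     2     3     3     3     3
          6     1     1     1     1     1     2     3     3     3     3     4     5     6     6
          7     1     1     1     1     1     2     3     4     4     4     5     6     8     9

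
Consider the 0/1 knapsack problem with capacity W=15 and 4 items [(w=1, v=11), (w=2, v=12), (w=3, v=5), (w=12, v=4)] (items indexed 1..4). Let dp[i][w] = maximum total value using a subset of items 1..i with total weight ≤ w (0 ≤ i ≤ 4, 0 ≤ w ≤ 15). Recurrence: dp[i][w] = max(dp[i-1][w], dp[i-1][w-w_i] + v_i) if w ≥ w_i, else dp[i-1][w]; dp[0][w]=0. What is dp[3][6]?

28

i\w   0   1   2   3   4   5   6   7   8   9  10  11  12  13  14  15
  0   0   0   0   0   0   0   0   0   0   0   0   0   0   0   0   0
  1   0  11  11  11  11  11  11  11  11  11  11  11  11  11  11  11
  2   0  11  12  23  23  23  23  23  23  23  23  23  23  23  23  23
  3   0  11  12  23  23  23  28  28  28  28  28  28  28  28  28  28
  4   0  11  12  23  23  23  28  28  28  28  28  28  28  28  28  28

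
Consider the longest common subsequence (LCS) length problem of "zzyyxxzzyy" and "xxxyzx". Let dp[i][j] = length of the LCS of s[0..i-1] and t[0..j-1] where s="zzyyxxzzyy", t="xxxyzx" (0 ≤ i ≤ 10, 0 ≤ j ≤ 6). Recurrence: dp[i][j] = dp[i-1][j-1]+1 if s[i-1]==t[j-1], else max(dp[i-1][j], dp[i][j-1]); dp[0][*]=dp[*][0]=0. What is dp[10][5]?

3

   ''  x  x  x  y  z  x
''  0  0  0  0  0  0  0
 z  0  0  0  0  0  1  1
 z  0  0  0  0  0  1  1
 y  0  0  0  0  1  1  1
 y  0  0  0  0  1  1  1
 x  0  1  1  1  1  1  2
 x  0  1  2  2  2  2  2
 z  0  1  2  2  2  3  3
 z  0  1  2  2  2  3  3
 y  0  1  2  2  3  3  3
 y  0  1  2  2  3  3  3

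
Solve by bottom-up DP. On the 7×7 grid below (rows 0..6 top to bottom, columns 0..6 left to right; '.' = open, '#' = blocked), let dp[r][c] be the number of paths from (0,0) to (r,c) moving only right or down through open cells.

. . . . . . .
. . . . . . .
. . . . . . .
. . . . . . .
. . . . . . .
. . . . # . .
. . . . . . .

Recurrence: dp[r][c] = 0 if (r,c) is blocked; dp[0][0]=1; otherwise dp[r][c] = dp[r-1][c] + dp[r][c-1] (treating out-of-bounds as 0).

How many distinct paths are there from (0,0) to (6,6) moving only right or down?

r\c   0   1   2   3   4   5   6
  0   1   1   1   1   1   1   1
  1   1   2   3   4   5   6   7
  2   1   3   6  10  15  21  28
  3   1   4  10  20  35  56  84
  4   1   5  15  35  70 126 210
  5   1   6  21  56   0 126 336
  6   1   7  28  84  84 210 546

546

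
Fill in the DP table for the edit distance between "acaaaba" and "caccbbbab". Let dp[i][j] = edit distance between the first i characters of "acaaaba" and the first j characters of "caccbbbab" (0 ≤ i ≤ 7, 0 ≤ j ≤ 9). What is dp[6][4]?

   ''  c  a  c  c  b  b  b  a  b
''  0  1  2  3  4  5  6  7  8  9
 a  1  1  1  2  3  4  5  6  7  8
 c  2  1  2  1  2  3  4  5  6  7
 a  3  2  1  2  2  3  4  5  5  6
 a  4  3  2  2  3  3  4  5  5  6
 a  5  4  3  3  3  4  4  5  5  6
 b  6  5  4  4  4  3  4  4  5  5
 a  7  6  5  5  5  4  4  5  4  5

4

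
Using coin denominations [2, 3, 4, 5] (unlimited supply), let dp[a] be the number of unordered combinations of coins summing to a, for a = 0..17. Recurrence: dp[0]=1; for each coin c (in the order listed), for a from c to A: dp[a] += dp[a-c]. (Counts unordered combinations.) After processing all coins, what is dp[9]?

5

after  coin     0     1     2     3     4     5     6     7     8     9    10    11    12    13    14    15    16    17
          2     1     0     1     0     1     0     1     0     1     0     1     0     1     0     1     0     1     0
          3     1     0     1     1     1     1     2     1     2     2     2     2     3     2     3     3     3     3
          4     1     0     1     1     2     1     3     2     4     3     5     4     7     5     8     7    10     8
          5     1     0     1     1     2     2     3     3     5     5     7     7    10    10    13    14    17    18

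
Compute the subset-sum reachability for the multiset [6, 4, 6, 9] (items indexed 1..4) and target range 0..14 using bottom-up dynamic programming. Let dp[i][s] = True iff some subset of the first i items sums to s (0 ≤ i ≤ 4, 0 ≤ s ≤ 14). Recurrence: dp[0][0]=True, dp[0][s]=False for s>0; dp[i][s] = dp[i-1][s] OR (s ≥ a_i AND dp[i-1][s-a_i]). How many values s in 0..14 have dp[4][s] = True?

i\s   0   1   2   3   4   5   6   7   8   9  10  11  12  13  14
  0   T   F   F   F   F   F   F   F   F   F   F   F   F   F   F
  1   T   F   F   F   F   F   T   F   F   F   F   F   F   F   F
  2   T   F   F   F   T   F   T   F   F   F   T   F   F   F   F
  3   T   F   F   F   T   F   T   F   F   F   T   F   T   F   F
  4   T   F   F   F   T   F   T   F   F   T   T   F   T   T   F

7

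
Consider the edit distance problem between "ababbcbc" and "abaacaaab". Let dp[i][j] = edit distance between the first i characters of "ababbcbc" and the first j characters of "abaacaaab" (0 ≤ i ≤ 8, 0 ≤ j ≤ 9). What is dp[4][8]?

5

   ''  a  b  a  a  c  a  a  a  b
''  0  1  2  3  4  5  6  7  8  9
 a  1  0  1  2  3  4  5  6  7  8
 b  2  1  0  1  2  3  4  5  6  7
 a  3  2  1  0  1  2  3  4  5  6
 b  4  3  2  1  1  2  3  4  5  5
 b  5  4  3  2  2  2  3  4  5  5
 c  6  5  4  3  3  2  3  4  5  6
 b  7  6  5  4  4  3  3  4  5  5
 c  8  7  6  5  5  4  4  4  5  6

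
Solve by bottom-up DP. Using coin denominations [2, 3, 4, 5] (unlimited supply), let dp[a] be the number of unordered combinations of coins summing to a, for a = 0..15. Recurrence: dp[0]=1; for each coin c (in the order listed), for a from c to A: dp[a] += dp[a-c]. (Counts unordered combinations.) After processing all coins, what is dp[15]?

after  coin     0     1     2     3     4     5     6     7     8     9    10    11    12    13    14    15
          2     1     0     1     0     1     0     1     0     1     0     1     0     1     0     1     0
          3     1     0     1     1     1     1     2     1     2     2     2     2     3     2     3     3
          4     1     0     1     1     2     1     3     2     4     3     5     4     7     5     8     7
          5     1     0     1     1     2     2     3     3     5     5     7     7    10    10    13    14

14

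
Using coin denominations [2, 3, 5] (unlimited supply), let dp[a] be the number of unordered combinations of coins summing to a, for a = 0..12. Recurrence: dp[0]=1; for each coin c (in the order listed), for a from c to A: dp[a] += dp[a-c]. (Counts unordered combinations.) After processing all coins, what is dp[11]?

4

after  coin     0     1     2     3     4     5     6     7     8     9    10    11    12
          2     1     0     1     0     1     0     1     0     1     0     1     0     1
          3     1     0     1     1     1     1     2     1     2     2     2     2     3
          5     1     0     1     1     1     2     2     2     3     3     4     4     5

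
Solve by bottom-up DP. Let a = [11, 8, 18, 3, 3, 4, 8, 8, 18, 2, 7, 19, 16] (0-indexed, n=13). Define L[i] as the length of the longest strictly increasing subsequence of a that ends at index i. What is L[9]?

1

   i    0    1    2    3    4    5    6    7    8    9   10   11   12
a[i]   11    8   18    3    3    4    8    8   18    2    7   19   16
L[i]    1    1    2    1    1    2    3    3    4    1    3    5    4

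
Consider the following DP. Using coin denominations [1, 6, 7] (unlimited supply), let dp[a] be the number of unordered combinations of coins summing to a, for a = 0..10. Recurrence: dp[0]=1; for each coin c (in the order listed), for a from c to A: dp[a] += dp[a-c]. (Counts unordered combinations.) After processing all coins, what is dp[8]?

after  coin     0     1     2     3     4     5     6     7     8     9    10
          1     1     1     1     1     1     1     1     1     1     1     1
          6     1     1     1     1     1     1     2     2     2     2     2
          7     1     1     1     1     1     1     2     3     3     3     3

3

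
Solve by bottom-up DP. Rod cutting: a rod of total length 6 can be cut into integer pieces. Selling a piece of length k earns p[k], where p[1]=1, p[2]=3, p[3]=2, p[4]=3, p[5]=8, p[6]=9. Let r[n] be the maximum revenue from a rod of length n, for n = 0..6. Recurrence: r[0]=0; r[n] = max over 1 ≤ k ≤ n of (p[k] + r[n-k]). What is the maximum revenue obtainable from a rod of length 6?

   n    0    1    2    3    4    5    6
r[n]    0    1    3    4    6    8    9

9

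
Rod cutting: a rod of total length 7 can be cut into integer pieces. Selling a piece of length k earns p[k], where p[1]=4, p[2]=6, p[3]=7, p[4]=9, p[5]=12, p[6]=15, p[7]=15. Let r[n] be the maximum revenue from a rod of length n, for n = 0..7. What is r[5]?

   n    0    1    2    3    4    5    6    7
r[n]    0    4    8   12   16   20   24   28

20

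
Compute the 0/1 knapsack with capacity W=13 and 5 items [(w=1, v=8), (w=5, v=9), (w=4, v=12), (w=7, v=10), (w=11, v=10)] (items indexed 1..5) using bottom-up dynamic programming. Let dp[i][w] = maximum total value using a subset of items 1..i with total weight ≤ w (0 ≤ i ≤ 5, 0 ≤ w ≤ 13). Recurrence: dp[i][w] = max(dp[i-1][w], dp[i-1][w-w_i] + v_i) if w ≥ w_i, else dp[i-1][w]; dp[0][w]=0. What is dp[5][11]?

29

i\w   0   1   2   3   4   5   6   7   8   9  10  11  12  13
  0   0   0   0   0   0   0   0   0   0   0   0   0   0   0
  1   0   8   8   8   8   8   8   8   8   8   8   8   8   8
  2   0   8   8   8   8   9  17  17  17  17  17  17  17  17
  3   0   8   8   8  12  20  20  20  20  21  29  29  29  29
  4   0   8   8   8  12  20  20  20  20  21  29  29  30  30
  5   0   8   8   8  12  20  20  20  20  21  29  29  30  30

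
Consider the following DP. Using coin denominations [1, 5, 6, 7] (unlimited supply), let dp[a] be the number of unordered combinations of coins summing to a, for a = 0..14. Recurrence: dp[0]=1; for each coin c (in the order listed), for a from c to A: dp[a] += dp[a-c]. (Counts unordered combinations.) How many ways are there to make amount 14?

after  coin     0     1     2     3     4     5     6     7     8     9    10    11    12    13    14
          1     1     1     1     1     1     1     1     1     1     1     1     1     1     1     1
          5     1     1     1     1     1     2     2     2     2     2     3     3     3     3     3
          6     1     1     1     1     1     2     3     3     3     3     4     5     6     6     6
          7     1     1     1     1     1     2     3     4     4     4     5     6     8     9    10

10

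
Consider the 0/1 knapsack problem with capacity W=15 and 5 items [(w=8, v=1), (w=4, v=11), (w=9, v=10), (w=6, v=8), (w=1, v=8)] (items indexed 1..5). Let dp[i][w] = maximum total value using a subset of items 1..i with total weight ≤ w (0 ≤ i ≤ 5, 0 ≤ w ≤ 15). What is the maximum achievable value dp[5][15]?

i\w   0   1   2   3   4   5   6   7   8   9  10  11  12  13  14  15
  0   0   0   0   0   0   0   0   0   0   0   0   0   0   0   0   0
  1   0   0   0   0   0   0   0   0   1   1   1   1   1   1   1   1
  2   0   0   0   0  11  11  11  11  11  11  11  11  12  12  12  12
  3   0   0   0   0  11  11  11  11  11  11  11  11  12  21  21  21
  4   0   0   0   0  11  11  11  11  11  11  19  19  19  21  21  21
  5   0   8   8   8  11  19  19  19  19  19  19  27  27  27  29  29

29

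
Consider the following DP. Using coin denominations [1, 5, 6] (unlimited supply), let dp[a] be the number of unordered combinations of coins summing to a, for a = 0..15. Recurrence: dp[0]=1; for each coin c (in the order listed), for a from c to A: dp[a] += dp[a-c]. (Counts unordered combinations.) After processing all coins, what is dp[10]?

after  coin     0     1     2     3     4     5     6     7     8     9    10    11    12    13    14    15
          1     1     1     1     1     1     1     1     1     1     1     1     1     1     1     1     1
          5     1     1     1     1     1     2     2     2     2     2     3     3     3     3     3     4
          6     1     1     1     1     1     2     3     3     3     3     4     5     6     6     6     7

4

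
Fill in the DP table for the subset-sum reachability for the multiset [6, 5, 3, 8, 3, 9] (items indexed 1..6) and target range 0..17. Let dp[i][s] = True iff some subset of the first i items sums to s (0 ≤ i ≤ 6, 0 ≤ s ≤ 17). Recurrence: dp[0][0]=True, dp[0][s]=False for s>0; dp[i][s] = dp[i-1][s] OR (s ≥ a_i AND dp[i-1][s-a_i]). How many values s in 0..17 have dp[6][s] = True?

i\s   0   1   2   3   4   5   6   7   8   9  10  11  12  13  14  15  16  17
  0   T   F   F   F   F   F   F   F   F   F   F   F   F   F   F   F   F   F
  1   T   F   F   F   F   F   T   F   F   F   F   F   F   F   F   F   F   F
  2   T   F   F   F   F   T   T   F   F   F   F   T   F   F   F   F   F   F
  3   T   F   F   T   F   T   T   F   T   T   F   T   F   F   T   F   F   F
  4   T   F   F   T   F   T   T   F   T   T   F   T   F   T   T   F   T   T
  5   T   F   F   T   F   T   T   F   T   T   F   T   T   T   T   F   T   T
  6   T   F   F   T   F   T   T   F   T   T   F   T   T   T   T   T   T   T

13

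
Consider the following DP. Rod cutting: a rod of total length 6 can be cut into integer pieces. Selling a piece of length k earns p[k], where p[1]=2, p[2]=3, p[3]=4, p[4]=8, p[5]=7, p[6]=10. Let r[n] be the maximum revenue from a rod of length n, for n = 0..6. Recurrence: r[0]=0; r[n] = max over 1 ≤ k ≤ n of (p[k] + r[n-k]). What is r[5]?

10

   n    0    1    2    3    4    5    6
r[n]    0    2    4    6    8   10   12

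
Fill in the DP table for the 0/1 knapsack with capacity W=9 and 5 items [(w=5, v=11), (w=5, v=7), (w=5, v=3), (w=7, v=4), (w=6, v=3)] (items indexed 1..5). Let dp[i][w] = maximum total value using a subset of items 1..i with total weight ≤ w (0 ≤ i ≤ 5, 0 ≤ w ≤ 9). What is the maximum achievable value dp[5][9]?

i\w   0   1   2   3   4   5   6   7   8   9
  0   0   0   0   0   0   0   0   0   0   0
  1   0   0   0   0   0  11  11  11  11  11
  2   0   0   0   0   0  11  11  11  11  11
  3   0   0   0   0   0  11  11  11  11  11
  4   0   0   0   0   0  11  11  11  11  11
  5   0   0   0   0   0  11  11  11  11  11

11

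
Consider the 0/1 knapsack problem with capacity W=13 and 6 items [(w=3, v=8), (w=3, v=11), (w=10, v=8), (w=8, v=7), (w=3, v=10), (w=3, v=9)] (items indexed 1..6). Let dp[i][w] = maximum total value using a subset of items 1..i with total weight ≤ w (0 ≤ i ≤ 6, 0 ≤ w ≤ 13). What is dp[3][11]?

i\w   0   1   2   3   4   5   6   7   8   9  10  11  12  13
  0   0   0   0   0   0   0   0   0   0   0   0   0   0   0
  1   0   0   0   8   8   8   8   8   8   8   8   8   8   8
  2   0   0   0  11  11  11  19  19  19  19  19  19  19  19
  3   0   0   0  11  11  11  19  19  19  19  19  19  19  19
  4   0   0   0  11  11  11  19  19  19  19  19  19  19  19
  5   0   0   0  11  11  11  21  21  21  29  29  29  29  29
  6   0   0   0  11  11  11  21  21  21  30  30  30  38  38

19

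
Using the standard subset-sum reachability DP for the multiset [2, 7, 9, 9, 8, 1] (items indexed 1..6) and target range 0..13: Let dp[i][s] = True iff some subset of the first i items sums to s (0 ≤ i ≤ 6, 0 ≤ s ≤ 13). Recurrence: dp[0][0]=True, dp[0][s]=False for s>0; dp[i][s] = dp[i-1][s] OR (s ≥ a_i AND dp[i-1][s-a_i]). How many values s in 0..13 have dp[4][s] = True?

i\s   0   1   2   3   4   5   6   7   8   9  10  11  12  13
  0   T   F   F   F   F   F   F   F   F   F   F   F   F   F
  1   T   F   T   F   F   F   F   F   F   F   F   F   F   F
  2   T   F   T   F   F   F   F   T   F   T   F   F   F   F
  3   T   F   T   F   F   F   F   T   F   T   F   T   F   F
  4   T   F   T   F   F   F   F   T   F   T   F   T   F   F
  5   T   F   T   F   F   F   F   T   T   T   T   T   F   F
  6   T   T   T   T   F   F   F   T   T   T   T   T   T   F

5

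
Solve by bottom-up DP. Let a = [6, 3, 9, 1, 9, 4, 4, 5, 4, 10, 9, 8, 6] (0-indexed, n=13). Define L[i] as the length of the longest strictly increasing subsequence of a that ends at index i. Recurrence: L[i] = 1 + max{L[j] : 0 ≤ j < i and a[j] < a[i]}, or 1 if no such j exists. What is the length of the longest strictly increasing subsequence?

   i    0    1    2    3    4    5    6    7    8    9   10   11   12
a[i]    6    3    9    1    9    4    4    5    4   10    9    8    6
L[i]    1    1    2    1    2    2    2    3    2    4    4    4    4

4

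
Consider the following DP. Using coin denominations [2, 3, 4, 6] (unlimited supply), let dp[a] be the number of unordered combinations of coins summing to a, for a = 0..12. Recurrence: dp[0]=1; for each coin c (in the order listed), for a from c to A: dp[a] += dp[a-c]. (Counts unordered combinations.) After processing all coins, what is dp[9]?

after  coin     0     1     2     3     4     5     6     7     8     9    10    11    12
          2     1     0     1     0     1     0     1     0     1     0     1     0     1
          3     1     0     1     1     1     1     2     1     2     2     2     2     3
          4     1     0     1     1     2     1     3     2     4     3     5     4     7
          6     1     0     1     1     2     1     4     2     5     4     7     5    11

4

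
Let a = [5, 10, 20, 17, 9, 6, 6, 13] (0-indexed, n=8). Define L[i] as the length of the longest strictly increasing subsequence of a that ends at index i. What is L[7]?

3

   i    0    1    2    3    4    5    6    7
a[i]    5   10   20   17    9    6    6   13
L[i]    1    2    3    3    2    2    2    3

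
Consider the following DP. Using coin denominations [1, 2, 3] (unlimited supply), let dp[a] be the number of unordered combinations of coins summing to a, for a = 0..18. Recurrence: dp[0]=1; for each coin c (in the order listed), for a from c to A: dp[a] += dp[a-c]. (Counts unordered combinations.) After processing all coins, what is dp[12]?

after  coin     0     1     2     3     4     5     6     7     8     9    10    11    12    13    14    15    16    17    18
          1     1     1     1     1     1     1     1     1     1     1     1     1     1     1     1     1     1     1     1
          2     1     1     2     2     3     3     4     4     5     5     6     6     7     7     8     8     9     9    10
          3     1     1     2     3     4     5     7     8    10    12    14    16    19    21    24    27    30    33    37

19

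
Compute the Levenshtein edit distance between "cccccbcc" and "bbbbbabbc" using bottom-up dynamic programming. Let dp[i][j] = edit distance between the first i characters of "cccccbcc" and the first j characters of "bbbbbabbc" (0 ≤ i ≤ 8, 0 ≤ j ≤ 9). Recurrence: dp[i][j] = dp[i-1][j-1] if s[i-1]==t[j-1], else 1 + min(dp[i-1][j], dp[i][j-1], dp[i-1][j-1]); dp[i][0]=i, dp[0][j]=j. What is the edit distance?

7

   ''  b  b  b  b  b  a  b  b  c
''  0  1  2  3  4  5  6  7  8  9
 c  1  1  2  3  4  5  6  7  8  8
 c  2  2  2  3  4  5  6  7  8  8
 c  3  3  3  3  4  5  6  7  8  8
 c  4  4  4  4  4  5  6  7  8  8
 c  5  5  5  5  5  5  6  7  8  8
 b  6  5  5  5  5  5  6  6  7  8
 c  7  6  6  6  6  6  6  7  7  7
 c  8  7  7  7  7  7  7  7  8  7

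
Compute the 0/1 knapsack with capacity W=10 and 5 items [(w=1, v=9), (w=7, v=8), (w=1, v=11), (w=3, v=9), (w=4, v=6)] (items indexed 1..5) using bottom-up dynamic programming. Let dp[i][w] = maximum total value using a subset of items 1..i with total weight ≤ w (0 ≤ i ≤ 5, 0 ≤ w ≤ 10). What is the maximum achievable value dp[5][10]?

i\w   0   1   2   3   4   5   6   7   8   9  10
  0   0   0   0   0   0   0   0   0   0   0   0
  1   0   9   9   9   9   9   9   9   9   9   9
  2   0   9   9   9   9   9   9   9  17  17  17
  3   0  11  20  20  20  20  20  20  20  28  28
  4   0  11  20  20  20  29  29  29  29  29  29
  5   0  11  20  20  20  29  29  29  29  35  35

35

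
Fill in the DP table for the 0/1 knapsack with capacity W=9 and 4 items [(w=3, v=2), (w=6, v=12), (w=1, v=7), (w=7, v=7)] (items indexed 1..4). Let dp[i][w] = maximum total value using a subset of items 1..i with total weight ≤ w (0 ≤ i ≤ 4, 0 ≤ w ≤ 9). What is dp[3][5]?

i\w   0   1   2   3   4   5   6   7   8   9
  0   0   0   0   0   0   0   0   0   0   0
  1   0   0   0   2   2   2   2   2   2   2
  2   0   0   0   2   2   2  12  12  12  14
  3   0   7   7   7   9   9  12  19  19  19
  4   0   7   7   7   9   9  12  19  19  19

9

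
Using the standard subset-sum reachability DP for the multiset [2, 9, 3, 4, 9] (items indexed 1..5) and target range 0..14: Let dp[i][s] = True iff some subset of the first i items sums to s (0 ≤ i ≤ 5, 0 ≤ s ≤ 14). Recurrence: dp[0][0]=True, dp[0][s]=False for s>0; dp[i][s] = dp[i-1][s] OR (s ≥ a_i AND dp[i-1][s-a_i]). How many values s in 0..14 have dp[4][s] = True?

i\s   0   1   2   3   4   5   6   7   8   9  10  11  12  13  14
  0   T   F   F   F   F   F   F   F   F   F   F   F   F   F   F
  1   T   F   T   F   F   F   F   F   F   F   F   F   F   F   F
  2   T   F   T   F   F   F   F   F   F   T   F   T   F   F   F
  3   T   F   T   T   F   T   F   F   F   T   F   T   T   F   T
  4   T   F   T   T   T   T   T   T   F   T   F   T   T   T   T
  5   T   F   T   T   T   T   T   T   F   T   F   T   T   T   T

12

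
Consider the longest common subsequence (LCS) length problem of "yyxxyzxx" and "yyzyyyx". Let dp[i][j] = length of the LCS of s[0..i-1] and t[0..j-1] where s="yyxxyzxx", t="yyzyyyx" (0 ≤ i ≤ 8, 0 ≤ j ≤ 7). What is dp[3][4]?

   ''  y  y  z  y  y  y  x
''  0  0  0  0  0  0  0  0
 y  0  1  1  1  1  1  1  1
 y  0  1  2  2  2  2  2  2
 x  0  1  2  2  2  2  2  3
 x  0  1  2  2  2  2  2  3
 y  0  1  2  2  3  3  3  3
 z  0  1  2  3  3  3  3  3
 x  0  1  2  3  3  3  3  4
 x  0  1  2  3  3  3  3  4

2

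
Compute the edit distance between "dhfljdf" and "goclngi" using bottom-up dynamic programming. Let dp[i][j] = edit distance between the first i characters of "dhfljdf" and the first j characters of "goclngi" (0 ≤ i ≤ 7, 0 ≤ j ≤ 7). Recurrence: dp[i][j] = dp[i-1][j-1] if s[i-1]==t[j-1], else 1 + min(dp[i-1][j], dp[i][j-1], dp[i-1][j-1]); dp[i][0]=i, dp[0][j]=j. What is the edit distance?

6

   ''  g  o  c  l  n  g  i
''  0  1  2  3  4  5  6  7
 d  1  1  2  3  4  5  6  7
 h  2  2  2  3  4  5  6  7
 f  3  3  3  3  4  5  6  7
 l  4  4  4  4  3  4  5  6
 j  5  5  5  5  4  4  5  6
 d  6  6  6  6  5  5  5  6
 f  7  7  7  7  6  6  6  6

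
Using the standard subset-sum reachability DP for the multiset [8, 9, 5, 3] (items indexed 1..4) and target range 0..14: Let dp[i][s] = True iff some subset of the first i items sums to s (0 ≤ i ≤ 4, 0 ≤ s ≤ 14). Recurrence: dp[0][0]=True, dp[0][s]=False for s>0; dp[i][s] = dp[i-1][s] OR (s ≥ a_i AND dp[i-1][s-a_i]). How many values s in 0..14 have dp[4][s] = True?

i\s   0   1   2   3   4   5   6   7   8   9  10  11  12  13  14
  0   T   F   F   F   F   F   F   F   F   F   F   F   F   F   F
  1   T   F   F   F   F   F   F   F   T   F   F   F   F   F   F
  2   T   F   F   F   F   F   F   F   T   T   F   F   F   F   F
  3   T   F   F   F   F   T   F   F   T   T   F   F   F   T   T
  4   T   F   F   T   F   T   F   F   T   T   F   T   T   T   T

9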